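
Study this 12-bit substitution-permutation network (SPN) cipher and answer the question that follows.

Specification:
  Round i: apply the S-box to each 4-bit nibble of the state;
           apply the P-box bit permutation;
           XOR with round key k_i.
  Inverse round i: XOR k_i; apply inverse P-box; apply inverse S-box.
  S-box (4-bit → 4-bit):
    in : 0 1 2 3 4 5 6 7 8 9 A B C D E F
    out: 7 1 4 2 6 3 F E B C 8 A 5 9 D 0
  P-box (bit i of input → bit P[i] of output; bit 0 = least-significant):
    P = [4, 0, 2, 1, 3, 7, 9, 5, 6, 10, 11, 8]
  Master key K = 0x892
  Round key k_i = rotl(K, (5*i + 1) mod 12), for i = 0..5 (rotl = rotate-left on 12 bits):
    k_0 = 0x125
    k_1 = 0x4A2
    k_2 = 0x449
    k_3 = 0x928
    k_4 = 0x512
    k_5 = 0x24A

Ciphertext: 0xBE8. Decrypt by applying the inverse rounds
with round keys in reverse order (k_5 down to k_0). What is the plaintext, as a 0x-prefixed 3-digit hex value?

0x696

s_0 = ciphertext = 0xBE8
s_1 = InvRound(s_0, k_5) = 0x9BA
s_2 = InvRound(s_1, k_4) = 0x48F
s_3 = InvRound(s_2, k_3) = 0x7B7
s_4 = InvRound(s_3, k_2) = 0xD6E
s_5 = InvRound(s_4, k_1) = 0xE52
s_6 = InvRound(s_5, k_0) = 0x696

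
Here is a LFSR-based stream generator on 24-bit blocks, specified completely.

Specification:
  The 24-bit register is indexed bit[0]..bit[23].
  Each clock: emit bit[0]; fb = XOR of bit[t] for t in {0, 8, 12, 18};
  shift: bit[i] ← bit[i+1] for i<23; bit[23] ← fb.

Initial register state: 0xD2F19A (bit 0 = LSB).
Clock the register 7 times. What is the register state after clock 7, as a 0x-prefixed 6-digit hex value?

0xE1A5E3

reg_0 = 0xD2F19A
clock 1: out=0, reg = 0x6978CD
clock 2: out=1, reg = 0x34BC66
clock 3: out=0, reg = 0x1A5E33
clock 4: out=1, reg = 0x0D2F19
clock 5: out=1, reg = 0x86978C
clock 6: out=0, reg = 0xC34BC6
clock 7: out=0, reg = 0xE1A5E3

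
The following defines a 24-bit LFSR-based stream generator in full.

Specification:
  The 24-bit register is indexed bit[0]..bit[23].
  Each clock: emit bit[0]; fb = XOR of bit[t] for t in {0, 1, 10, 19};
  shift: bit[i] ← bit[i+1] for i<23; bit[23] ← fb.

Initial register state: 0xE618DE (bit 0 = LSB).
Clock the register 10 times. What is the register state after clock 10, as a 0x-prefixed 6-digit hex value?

reg_0 = 0xE618DE
clock 1: out=0, reg = 0xF30C6F
clock 2: out=1, reg = 0xF98637
clock 3: out=1, reg = 0x7CC31B
clock 4: out=1, reg = 0xBE618D
clock 5: out=1, reg = 0x5F30C6
clock 6: out=0, reg = 0x2F9863
clock 7: out=1, reg = 0x97CC31
clock 8: out=1, reg = 0x4BE618
clock 9: out=0, reg = 0x25F30C
clock 10: out=0, reg = 0x12F986

0x12F986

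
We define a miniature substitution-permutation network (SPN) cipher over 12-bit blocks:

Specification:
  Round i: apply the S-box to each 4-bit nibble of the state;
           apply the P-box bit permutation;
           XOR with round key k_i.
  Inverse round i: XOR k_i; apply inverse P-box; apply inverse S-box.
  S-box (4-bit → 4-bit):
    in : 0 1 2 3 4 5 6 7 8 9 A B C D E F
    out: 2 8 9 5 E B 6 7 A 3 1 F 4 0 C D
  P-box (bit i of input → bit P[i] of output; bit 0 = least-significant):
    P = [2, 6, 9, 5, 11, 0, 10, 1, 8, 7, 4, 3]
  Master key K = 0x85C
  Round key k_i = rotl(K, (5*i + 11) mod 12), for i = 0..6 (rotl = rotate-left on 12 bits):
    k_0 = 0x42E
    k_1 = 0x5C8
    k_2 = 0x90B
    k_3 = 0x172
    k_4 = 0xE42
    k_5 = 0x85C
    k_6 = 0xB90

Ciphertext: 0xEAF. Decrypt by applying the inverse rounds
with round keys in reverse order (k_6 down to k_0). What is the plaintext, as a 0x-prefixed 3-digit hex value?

0x0F8

s_0 = ciphertext = 0xEAF
s_1 = InvRound(s_0, k_6) = 0xF42
s_2 = InvRound(s_1, k_5) = 0xFE3
s_3 = InvRound(s_2, k_4) = 0x901
s_4 = InvRound(s_3, k_3) = 0xC58
s_5 = InvRound(s_4, k_2) = 0x340
s_6 = InvRound(s_5, k_1) = 0x8CC
s_7 = InvRound(s_6, k_0) = 0x0F8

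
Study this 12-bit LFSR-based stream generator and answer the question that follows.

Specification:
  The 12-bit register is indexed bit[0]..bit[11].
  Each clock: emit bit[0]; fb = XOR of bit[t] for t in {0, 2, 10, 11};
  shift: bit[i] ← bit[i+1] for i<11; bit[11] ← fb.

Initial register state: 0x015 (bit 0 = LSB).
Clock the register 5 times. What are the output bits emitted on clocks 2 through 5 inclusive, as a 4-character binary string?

0101

reg_0 = 0x015
clock 1: out=1, reg = 0x00A
clock 2: out=0, reg = 0x005
clock 3: out=1, reg = 0x002
clock 4: out=0, reg = 0x001
clock 5: out=1, reg = 0x800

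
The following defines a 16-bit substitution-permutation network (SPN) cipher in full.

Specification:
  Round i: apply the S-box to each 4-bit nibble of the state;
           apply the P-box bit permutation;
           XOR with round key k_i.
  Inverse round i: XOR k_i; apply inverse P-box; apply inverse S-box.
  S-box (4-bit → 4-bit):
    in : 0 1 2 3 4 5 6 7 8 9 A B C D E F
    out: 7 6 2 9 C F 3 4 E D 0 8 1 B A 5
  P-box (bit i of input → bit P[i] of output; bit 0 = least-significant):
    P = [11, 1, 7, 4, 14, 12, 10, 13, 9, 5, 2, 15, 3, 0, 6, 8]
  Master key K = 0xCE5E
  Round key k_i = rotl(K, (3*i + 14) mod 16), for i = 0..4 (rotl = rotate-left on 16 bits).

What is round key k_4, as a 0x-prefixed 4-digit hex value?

0x7B39

K = 0xCE5E
k_0 = rotl(K, (3*0+14) mod 16) = rotl(K, 14) = 0xB397
k_1 = rotl(K, (3*1+14) mod 16) = rotl(K, 1) = 0x9CBD
k_2 = rotl(K, (3*2+14) mod 16) = rotl(K, 4) = 0xE5EC
k_3 = rotl(K, (3*3+14) mod 16) = rotl(K, 7) = 0x2F67
k_4 = rotl(K, (3*4+14) mod 16) = rotl(K, 10) = 0x7B39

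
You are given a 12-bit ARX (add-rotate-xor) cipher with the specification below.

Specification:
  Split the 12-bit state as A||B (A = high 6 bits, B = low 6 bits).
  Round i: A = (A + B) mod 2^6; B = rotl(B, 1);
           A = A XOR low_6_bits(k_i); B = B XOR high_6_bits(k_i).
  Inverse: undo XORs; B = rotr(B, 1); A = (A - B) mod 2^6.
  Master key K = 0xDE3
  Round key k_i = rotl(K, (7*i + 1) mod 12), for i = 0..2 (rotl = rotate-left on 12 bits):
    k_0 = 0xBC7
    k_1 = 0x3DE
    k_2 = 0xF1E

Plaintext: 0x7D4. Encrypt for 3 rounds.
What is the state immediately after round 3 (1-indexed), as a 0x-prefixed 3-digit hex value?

s_0 = plaintext = 0x7D4
s_1 = Round(s_0, k_0) = 0xD07
s_2 = Round(s_1, k_1) = 0x941
s_3 = Round(s_2, k_2) = 0xE3E

0xE3E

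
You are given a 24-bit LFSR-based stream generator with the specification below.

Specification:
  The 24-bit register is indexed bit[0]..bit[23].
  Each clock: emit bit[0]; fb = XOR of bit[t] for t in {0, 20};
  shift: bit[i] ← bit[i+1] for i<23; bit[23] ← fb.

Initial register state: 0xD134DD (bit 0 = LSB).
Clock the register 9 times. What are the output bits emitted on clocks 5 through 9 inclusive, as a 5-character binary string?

10110

reg_0 = 0xD134DD
clock 1: out=1, reg = 0x689A6E
clock 2: out=0, reg = 0x344D37
clock 3: out=1, reg = 0x1A269B
clock 4: out=1, reg = 0x0D134D
clock 5: out=1, reg = 0x8689A6
clock 6: out=0, reg = 0x4344D3
clock 7: out=1, reg = 0xA1A269
clock 8: out=1, reg = 0xD0D134
clock 9: out=0, reg = 0xE8689A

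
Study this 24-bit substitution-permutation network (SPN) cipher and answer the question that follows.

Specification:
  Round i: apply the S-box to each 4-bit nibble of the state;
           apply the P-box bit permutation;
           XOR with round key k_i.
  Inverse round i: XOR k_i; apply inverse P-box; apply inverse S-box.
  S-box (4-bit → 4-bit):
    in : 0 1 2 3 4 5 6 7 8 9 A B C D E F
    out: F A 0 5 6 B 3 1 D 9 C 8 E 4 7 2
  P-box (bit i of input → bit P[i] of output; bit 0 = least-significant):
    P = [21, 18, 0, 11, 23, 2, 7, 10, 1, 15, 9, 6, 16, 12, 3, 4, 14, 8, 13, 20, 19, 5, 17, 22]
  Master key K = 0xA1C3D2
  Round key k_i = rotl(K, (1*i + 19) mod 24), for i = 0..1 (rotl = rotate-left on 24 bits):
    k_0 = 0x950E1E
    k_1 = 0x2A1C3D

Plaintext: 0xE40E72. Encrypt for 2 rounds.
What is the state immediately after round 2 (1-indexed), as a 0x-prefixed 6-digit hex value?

s_0 = plaintext = 0xE40E72
s_1 = Round(s_0, k_0) = 0x1EBD24
s_2 = Round(s_1, k_1) = 0x6E7F0C

0x6E7F0C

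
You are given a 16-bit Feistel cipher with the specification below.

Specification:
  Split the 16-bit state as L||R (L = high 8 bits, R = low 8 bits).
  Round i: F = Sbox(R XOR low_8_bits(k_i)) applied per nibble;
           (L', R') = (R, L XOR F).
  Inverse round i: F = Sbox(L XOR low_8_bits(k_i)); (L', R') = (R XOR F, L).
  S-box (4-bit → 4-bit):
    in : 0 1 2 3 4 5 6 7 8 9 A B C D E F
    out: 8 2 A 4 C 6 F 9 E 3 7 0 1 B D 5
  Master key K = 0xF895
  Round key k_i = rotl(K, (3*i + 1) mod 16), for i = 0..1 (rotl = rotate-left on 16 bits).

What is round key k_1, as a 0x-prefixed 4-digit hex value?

0x895F

K = 0xF895
k_0 = rotl(K, (3*0+1) mod 16) = rotl(K, 1) = 0xF12B
k_1 = rotl(K, (3*1+1) mod 16) = rotl(K, 4) = 0x895F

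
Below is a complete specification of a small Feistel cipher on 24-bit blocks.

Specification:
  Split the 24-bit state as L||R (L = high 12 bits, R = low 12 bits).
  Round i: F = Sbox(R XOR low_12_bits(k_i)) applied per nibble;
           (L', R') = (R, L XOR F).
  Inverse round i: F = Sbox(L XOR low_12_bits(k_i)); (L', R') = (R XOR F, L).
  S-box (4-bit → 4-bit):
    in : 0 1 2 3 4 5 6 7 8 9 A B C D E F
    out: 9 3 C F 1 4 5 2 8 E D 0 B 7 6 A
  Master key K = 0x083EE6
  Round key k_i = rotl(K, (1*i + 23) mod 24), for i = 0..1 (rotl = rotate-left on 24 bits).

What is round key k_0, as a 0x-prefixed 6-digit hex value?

0x041F73

K = 0x083EE6
k_0 = rotl(K, (1*0+23) mod 24) = rotl(K, 23) = 0x041F73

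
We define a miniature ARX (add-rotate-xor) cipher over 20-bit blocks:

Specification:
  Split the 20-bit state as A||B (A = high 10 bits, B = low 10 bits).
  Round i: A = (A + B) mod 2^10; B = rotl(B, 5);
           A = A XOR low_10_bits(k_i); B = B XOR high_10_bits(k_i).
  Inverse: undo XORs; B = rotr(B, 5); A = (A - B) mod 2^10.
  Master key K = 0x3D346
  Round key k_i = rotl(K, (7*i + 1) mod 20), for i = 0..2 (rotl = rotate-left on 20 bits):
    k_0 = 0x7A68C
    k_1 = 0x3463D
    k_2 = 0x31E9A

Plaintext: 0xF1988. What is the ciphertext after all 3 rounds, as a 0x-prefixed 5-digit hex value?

s_0 = plaintext = 0xF1988
s_1 = Round(s_0, k_0) = 0xF08E5
s_2 = Round(s_1, k_1) = 0xA6876
s_3 = Round(s_2, k_2) = 0x62A04

0x62A04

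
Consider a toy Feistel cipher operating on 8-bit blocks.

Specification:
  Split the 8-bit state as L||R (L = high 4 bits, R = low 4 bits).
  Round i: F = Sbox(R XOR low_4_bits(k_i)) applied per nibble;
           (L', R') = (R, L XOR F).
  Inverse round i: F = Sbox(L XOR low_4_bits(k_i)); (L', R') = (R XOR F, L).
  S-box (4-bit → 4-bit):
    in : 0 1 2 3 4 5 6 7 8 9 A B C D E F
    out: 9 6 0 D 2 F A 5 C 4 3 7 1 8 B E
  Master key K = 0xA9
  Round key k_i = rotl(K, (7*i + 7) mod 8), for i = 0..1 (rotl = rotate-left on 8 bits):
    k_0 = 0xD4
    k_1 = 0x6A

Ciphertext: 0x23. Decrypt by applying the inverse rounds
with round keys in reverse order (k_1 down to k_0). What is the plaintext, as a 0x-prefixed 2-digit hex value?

0x5F

s_0 = ciphertext = 0x23
s_1 = InvRound(s_0, k_1) = 0xF2
s_2 = InvRound(s_1, k_0) = 0x5F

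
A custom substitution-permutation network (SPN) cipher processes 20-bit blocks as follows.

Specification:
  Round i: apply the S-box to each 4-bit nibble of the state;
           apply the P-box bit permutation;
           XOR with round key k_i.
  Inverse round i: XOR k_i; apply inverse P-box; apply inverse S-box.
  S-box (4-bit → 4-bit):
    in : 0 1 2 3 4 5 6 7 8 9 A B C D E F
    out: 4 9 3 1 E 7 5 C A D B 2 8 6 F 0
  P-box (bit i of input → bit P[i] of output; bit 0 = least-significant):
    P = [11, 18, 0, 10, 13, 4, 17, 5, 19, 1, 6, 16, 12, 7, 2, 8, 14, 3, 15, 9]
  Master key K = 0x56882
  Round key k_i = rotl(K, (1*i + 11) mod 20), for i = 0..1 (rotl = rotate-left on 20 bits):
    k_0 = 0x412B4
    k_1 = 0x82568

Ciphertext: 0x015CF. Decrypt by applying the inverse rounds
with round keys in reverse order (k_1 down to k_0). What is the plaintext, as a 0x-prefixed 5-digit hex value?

s_0 = ciphertext = 0x015CF
s_1 = InvRound(s_0, k_1) = 0xF5210
s_2 = InvRound(s_1, k_0) = 0x3D17F

0x3D17F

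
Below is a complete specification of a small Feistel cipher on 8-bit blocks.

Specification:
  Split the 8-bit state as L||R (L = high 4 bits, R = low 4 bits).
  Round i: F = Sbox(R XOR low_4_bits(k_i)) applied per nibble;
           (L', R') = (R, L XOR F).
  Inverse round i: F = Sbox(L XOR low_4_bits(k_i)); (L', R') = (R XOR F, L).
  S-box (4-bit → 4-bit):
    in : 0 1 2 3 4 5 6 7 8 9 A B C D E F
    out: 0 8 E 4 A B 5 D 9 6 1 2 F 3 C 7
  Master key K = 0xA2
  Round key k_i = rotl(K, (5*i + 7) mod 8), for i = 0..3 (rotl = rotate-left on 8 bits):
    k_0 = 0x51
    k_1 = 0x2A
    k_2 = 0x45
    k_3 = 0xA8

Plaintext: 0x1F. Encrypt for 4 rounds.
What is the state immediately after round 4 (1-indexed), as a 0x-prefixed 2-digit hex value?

s_0 = plaintext = 0x1F
s_1 = Round(s_0, k_0) = 0xFD
s_2 = Round(s_1, k_1) = 0xD2
s_3 = Round(s_2, k_2) = 0x20
s_4 = Round(s_3, k_3) = 0x0B

0x0B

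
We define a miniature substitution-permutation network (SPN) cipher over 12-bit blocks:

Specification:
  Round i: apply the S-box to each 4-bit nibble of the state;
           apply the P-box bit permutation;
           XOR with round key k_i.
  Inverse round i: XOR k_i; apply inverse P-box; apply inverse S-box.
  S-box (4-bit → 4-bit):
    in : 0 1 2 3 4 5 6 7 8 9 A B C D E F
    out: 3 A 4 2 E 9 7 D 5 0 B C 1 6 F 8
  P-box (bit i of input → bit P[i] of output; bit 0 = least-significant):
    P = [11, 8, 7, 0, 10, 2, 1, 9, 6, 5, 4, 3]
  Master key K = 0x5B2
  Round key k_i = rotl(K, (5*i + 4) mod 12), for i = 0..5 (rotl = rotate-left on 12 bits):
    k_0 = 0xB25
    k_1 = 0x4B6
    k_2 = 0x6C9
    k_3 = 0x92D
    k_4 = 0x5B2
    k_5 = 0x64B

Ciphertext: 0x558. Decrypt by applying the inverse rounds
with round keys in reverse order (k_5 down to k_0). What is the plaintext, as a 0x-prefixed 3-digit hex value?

0xBB8

s_0 = ciphertext = 0x558
s_1 = InvRound(s_0, k_5) = 0x2B1
s_2 = InvRound(s_1, k_4) = 0x971
s_3 = InvRound(s_2, k_3) = 0x739
s_4 = InvRound(s_3, k_2) = 0x69D
s_5 = InvRound(s_4, k_1) = 0x1BF
s_6 = InvRound(s_5, k_0) = 0xBB8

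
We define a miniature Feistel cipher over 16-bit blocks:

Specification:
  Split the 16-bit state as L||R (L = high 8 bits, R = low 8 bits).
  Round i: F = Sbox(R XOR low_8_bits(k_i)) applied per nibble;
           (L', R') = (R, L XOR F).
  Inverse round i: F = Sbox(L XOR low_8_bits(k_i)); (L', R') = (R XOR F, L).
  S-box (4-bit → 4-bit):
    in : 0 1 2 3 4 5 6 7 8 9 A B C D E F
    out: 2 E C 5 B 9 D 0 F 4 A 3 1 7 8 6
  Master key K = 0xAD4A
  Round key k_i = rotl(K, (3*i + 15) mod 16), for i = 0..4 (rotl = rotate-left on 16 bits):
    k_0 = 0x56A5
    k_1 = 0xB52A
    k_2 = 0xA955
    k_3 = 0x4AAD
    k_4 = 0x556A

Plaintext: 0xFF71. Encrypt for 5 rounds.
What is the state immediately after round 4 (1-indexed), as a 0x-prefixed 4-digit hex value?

s_0 = plaintext = 0xFF71
s_1 = Round(s_0, k_0) = 0x7184
s_2 = Round(s_1, k_1) = 0x84D9
s_3 = Round(s_2, k_2) = 0xD975
s_4 = Round(s_3, k_3) = 0x75A6
s_5 = Round(s_4, k_4) = 0xA664

0x75A6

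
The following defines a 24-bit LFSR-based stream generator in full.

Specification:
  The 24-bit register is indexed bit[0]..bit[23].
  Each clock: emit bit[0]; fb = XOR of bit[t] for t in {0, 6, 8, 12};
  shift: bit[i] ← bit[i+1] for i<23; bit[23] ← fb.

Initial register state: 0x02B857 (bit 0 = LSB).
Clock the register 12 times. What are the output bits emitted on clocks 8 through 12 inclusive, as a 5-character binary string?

reg_0 = 0x02B857
clock 1: out=1, reg = 0x815C2B
clock 2: out=1, reg = 0x40AE15
clock 3: out=1, reg = 0xA0570A
clock 4: out=0, reg = 0x502B85
clock 5: out=1, reg = 0x2815C2
clock 6: out=0, reg = 0x940AE1
clock 7: out=1, reg = 0x4A0570
clock 8: out=0, reg = 0x2502B8
clock 9: out=0, reg = 0x12815C
clock 10: out=0, reg = 0x0940AE
clock 11: out=0, reg = 0x04A057
clock 12: out=1, reg = 0x02502B

00001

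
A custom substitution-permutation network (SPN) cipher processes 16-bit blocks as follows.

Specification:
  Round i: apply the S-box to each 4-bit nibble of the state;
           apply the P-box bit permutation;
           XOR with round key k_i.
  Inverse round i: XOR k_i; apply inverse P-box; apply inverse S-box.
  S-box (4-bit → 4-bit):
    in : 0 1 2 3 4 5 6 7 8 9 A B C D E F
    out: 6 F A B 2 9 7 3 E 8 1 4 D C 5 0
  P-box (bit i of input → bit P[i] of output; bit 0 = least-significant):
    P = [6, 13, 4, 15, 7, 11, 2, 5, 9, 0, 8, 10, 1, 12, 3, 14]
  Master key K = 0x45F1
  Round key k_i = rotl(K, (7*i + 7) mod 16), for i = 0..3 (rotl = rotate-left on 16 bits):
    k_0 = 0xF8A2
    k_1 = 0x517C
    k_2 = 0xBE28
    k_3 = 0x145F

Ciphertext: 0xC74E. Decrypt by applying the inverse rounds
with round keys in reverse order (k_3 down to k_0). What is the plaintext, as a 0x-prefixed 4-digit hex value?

s_0 = ciphertext = 0xC74E
s_1 = InvRound(s_0, k_3) = 0x26FD
s_2 = InvRound(s_1, k_2) = 0x446C
s_3 = InvRound(s_2, k_1) = 0x4DFB
s_4 = InvRound(s_3, k_0) = 0x08F1

0x08F1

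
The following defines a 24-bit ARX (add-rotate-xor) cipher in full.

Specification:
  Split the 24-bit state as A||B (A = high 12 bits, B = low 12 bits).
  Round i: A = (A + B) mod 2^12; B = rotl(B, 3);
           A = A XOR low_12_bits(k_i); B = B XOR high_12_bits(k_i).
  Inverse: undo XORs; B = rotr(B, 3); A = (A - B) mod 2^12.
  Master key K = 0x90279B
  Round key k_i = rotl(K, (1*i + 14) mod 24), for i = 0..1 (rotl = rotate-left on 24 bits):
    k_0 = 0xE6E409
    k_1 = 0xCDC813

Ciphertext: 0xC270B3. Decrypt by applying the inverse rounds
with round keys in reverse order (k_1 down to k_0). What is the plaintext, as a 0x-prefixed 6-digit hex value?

0xA7263C

s_0 = ciphertext = 0xC270B3
s_1 = InvRound(s_0, k_1) = 0x4A7F8D
s_2 = InvRound(s_1, k_0) = 0xA7263C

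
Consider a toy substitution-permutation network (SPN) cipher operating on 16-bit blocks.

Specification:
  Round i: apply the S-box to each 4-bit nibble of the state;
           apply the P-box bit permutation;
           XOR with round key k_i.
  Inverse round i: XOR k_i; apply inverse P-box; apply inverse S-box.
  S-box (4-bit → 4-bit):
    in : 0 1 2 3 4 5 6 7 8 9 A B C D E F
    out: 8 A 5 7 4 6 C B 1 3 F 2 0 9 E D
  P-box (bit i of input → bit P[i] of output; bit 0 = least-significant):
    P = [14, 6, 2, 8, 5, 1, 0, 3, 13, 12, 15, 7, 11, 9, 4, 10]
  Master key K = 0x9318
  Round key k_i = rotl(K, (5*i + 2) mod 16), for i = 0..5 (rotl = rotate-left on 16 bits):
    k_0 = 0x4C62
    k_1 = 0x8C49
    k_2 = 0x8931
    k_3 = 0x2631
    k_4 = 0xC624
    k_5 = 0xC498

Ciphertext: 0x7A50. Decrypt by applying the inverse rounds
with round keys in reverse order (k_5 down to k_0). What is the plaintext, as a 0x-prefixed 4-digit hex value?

s_0 = ciphertext = 0x7A50
s_1 = InvRound(s_0, k_5) = 0x7A0B
s_2 = InvRound(s_1, k_4) = 0xD3A4
s_3 = InvRound(s_2, k_3) = 0x6A4F
s_4 = InvRound(s_3, k_2) = 0x527A
s_5 = InvRound(s_4, k_1) = 0xA538
s_6 = InvRound(s_5, k_0) = 0x2217

0x2217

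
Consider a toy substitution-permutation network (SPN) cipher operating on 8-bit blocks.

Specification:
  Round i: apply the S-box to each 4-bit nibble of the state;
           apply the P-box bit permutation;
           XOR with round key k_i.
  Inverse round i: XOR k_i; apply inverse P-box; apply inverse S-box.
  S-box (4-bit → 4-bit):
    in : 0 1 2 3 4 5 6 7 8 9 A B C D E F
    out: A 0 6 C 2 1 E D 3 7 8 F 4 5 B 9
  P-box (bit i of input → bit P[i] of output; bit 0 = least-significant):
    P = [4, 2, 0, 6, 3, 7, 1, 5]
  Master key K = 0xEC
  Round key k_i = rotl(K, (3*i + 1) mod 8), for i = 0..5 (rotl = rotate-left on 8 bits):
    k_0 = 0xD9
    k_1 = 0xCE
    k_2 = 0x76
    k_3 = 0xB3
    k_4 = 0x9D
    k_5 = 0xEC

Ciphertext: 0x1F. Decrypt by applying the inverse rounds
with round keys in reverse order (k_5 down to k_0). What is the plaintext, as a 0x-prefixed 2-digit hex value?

0x3A

s_0 = ciphertext = 0x1F
s_1 = InvRound(s_0, k_5) = 0x67
s_2 = InvRound(s_1, k_4) = 0xBF
s_3 = InvRound(s_2, k_3) = 0x54
s_4 = InvRound(s_3, k_2) = 0x31
s_5 = InvRound(s_4, k_1) = 0xBB
s_6 = InvRound(s_5, k_0) = 0x3A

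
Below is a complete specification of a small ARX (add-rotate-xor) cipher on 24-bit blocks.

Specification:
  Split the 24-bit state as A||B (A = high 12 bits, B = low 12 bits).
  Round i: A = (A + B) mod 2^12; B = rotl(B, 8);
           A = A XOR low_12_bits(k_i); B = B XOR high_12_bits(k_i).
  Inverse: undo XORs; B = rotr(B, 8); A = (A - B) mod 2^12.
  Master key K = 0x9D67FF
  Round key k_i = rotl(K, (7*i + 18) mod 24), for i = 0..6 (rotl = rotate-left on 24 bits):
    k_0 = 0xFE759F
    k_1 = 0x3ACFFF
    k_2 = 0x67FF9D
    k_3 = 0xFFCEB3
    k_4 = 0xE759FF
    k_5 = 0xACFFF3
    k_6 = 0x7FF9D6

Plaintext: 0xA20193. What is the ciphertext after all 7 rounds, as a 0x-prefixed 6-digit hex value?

0x6009AB

s_0 = plaintext = 0xA20193
s_1 = Round(s_0, k_0) = 0xE2CCFE
s_2 = Round(s_1, k_1) = 0x4D5D63
s_3 = Round(s_2, k_2) = 0xDA55A9
s_4 = Round(s_3, k_3) = 0xDFD6A6
s_5 = Round(s_4, k_4) = 0xD5C81F
s_6 = Round(s_5, k_5) = 0xA8854E
s_7 = Round(s_6, k_6) = 0x6009AB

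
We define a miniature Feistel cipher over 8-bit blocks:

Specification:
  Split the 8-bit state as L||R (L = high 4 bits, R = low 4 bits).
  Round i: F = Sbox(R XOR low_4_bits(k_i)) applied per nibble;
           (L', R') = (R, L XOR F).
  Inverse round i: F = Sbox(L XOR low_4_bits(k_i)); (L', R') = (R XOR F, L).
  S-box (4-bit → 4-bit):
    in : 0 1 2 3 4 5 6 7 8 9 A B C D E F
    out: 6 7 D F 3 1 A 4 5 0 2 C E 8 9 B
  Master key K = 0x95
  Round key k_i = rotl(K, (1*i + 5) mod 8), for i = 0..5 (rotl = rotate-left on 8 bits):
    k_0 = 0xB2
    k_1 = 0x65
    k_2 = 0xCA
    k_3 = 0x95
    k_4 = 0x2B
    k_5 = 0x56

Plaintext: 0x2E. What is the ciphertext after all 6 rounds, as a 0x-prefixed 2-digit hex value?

0xB4

s_0 = plaintext = 0x2E
s_1 = Round(s_0, k_0) = 0xEC
s_2 = Round(s_1, k_1) = 0xCE
s_3 = Round(s_2, k_2) = 0xEF
s_4 = Round(s_3, k_3) = 0xFC
s_5 = Round(s_4, k_4) = 0xCB
s_6 = Round(s_5, k_5) = 0xB4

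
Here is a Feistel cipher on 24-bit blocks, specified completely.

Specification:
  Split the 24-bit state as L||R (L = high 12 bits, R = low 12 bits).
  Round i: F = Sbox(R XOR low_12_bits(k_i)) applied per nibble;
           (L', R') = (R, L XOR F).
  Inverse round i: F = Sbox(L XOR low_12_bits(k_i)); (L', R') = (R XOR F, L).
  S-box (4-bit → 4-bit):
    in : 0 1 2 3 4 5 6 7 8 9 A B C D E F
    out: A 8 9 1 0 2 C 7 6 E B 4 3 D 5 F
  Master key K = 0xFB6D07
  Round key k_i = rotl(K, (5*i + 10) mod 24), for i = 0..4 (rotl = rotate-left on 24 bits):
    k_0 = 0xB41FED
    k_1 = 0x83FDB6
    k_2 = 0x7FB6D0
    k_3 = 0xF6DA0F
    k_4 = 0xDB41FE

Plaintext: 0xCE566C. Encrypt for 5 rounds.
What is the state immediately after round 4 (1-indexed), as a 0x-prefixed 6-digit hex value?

0xD3BE68

s_0 = plaintext = 0xCE566C
s_1 = Round(s_0, k_0) = 0x66C28D
s_2 = Round(s_1, k_1) = 0x28D978
s_3 = Round(s_2, k_2) = 0x978D3B
s_4 = Round(s_3, k_3) = 0xD3BE68
s_5 = Round(s_4, k_4) = 0xE682D7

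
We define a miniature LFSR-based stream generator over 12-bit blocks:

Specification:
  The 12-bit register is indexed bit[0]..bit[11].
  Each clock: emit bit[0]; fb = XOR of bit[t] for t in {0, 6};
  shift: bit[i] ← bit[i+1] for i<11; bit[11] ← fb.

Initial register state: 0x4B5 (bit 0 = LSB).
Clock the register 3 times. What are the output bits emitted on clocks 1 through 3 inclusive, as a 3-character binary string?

reg_0 = 0x4B5
clock 1: out=1, reg = 0xA5A
clock 2: out=0, reg = 0xD2D
clock 3: out=1, reg = 0xE96

101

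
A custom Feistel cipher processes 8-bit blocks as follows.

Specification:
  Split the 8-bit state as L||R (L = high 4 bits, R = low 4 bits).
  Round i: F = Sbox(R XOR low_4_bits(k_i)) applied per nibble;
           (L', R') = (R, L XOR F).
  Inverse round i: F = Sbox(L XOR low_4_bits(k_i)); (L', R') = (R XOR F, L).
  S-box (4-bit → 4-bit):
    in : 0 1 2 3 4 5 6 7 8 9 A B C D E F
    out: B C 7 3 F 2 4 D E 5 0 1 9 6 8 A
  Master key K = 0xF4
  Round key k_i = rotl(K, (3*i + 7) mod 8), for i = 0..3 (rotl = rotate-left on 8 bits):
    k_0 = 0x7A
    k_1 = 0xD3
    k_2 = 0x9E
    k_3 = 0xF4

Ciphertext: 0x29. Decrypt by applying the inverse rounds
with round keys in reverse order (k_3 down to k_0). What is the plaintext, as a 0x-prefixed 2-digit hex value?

0xAA

s_0 = ciphertext = 0x29
s_1 = InvRound(s_0, k_3) = 0xD2
s_2 = InvRound(s_1, k_2) = 0x1D
s_3 = InvRound(s_2, k_1) = 0xA1
s_4 = InvRound(s_3, k_0) = 0xAA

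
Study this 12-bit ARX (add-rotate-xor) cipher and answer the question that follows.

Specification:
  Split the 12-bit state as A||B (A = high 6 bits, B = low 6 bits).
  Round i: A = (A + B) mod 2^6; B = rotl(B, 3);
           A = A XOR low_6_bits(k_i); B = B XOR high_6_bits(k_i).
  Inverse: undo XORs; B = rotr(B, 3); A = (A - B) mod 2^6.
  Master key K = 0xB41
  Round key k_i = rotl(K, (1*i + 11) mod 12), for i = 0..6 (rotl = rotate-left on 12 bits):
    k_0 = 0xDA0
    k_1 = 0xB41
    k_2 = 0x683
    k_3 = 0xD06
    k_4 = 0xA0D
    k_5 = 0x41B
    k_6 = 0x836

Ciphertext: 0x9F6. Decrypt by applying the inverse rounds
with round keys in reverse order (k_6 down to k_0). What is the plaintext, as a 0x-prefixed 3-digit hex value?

0x31B

s_0 = ciphertext = 0x9F6
s_1 = InvRound(s_0, k_6) = 0x7F2
s_2 = InvRound(s_1, k_5) = 0xC14
s_3 = InvRound(s_2, k_4) = 0x5A7
s_4 = InvRound(s_3, k_3) = 0xD9A
s_5 = InvRound(s_4, k_2) = 0xD40
s_6 = InvRound(s_5, k_1) = 0x1ED
s_7 = InvRound(s_6, k_0) = 0x31B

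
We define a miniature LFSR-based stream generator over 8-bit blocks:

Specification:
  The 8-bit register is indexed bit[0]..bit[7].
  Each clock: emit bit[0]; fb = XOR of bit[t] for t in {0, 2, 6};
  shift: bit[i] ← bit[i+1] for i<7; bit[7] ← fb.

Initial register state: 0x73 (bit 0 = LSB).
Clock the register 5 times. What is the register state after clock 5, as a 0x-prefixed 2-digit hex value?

0xB3

reg_0 = 0x73
clock 1: out=1, reg = 0x39
clock 2: out=1, reg = 0x9C
clock 3: out=0, reg = 0xCE
clock 4: out=0, reg = 0x67
clock 5: out=1, reg = 0xB3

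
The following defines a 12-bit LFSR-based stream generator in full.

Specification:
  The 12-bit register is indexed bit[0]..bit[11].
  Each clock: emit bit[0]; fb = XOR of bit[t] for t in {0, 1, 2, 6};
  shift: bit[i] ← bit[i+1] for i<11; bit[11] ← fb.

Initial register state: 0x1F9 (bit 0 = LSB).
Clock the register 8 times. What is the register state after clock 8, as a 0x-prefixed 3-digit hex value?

0x7C1

reg_0 = 0x1F9
clock 1: out=1, reg = 0x0FC
clock 2: out=0, reg = 0x07E
clock 3: out=0, reg = 0x83F
clock 4: out=1, reg = 0xC1F
clock 5: out=1, reg = 0xE0F
clock 6: out=1, reg = 0xF07
clock 7: out=1, reg = 0xF83
clock 8: out=1, reg = 0x7C1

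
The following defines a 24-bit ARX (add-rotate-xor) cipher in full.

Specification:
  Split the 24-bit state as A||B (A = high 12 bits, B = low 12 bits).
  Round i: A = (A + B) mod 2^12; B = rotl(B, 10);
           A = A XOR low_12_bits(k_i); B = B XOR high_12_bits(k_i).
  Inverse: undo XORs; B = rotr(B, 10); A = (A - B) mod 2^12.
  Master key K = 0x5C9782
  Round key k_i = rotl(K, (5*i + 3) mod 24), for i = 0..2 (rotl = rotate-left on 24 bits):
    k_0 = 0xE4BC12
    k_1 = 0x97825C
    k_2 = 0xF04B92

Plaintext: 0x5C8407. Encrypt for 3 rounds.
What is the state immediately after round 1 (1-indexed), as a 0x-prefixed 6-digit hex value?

0x5DD34A

s_0 = plaintext = 0x5C8407
s_1 = Round(s_0, k_0) = 0x5DD34A
s_2 = Round(s_1, k_1) = 0xB7B1AA
s_3 = Round(s_2, k_2) = 0x6B776E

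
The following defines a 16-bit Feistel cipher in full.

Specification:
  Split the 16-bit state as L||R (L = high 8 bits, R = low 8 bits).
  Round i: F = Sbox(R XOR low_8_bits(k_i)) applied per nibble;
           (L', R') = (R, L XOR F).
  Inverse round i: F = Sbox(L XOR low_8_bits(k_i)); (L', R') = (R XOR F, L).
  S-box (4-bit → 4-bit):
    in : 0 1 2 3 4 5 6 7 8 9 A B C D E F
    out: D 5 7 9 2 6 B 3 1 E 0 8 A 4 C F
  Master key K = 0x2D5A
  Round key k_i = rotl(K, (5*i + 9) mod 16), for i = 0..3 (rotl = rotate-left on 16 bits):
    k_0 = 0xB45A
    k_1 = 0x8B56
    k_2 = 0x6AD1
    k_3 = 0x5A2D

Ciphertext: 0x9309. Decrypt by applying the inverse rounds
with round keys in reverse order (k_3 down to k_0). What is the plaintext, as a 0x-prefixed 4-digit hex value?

s_0 = ciphertext = 0x9309
s_1 = InvRound(s_0, k_3) = 0x8593
s_2 = InvRound(s_1, k_2) = 0xF185
s_3 = InvRound(s_2, k_1) = 0x86F1
s_4 = InvRound(s_3, k_0) = 0xBB86

0xBB86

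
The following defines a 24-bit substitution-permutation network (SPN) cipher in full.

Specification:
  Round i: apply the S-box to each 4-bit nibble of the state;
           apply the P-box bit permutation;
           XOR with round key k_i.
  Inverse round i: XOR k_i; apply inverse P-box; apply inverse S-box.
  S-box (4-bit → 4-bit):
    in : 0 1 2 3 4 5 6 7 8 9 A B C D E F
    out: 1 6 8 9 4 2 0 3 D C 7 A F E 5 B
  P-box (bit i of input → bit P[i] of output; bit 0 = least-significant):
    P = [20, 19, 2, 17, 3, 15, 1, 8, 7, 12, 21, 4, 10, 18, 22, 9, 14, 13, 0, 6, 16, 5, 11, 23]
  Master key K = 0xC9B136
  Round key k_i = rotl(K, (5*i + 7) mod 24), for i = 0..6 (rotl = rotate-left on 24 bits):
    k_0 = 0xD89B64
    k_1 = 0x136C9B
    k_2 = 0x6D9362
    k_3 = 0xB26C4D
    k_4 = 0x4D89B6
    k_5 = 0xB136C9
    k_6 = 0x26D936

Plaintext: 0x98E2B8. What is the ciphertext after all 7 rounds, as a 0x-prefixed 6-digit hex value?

s_0 = plaintext = 0x98E2B8
s_1 = Round(s_0, k_0) = 0x0A5631
s_2 = Round(s_1, k_1) = 0x1E0D96
s_3 = Round(s_2, k_2) = 0x4DCE51
s_4 = Round(s_3, k_3) = 0xDEC288
s_5 = Round(s_4, k_4) = 0x9BC689
s_6 = Round(s_5, k_5) = 0x771987
s_7 = Round(s_6, k_6) = 0x5BB80C

0x5BB80C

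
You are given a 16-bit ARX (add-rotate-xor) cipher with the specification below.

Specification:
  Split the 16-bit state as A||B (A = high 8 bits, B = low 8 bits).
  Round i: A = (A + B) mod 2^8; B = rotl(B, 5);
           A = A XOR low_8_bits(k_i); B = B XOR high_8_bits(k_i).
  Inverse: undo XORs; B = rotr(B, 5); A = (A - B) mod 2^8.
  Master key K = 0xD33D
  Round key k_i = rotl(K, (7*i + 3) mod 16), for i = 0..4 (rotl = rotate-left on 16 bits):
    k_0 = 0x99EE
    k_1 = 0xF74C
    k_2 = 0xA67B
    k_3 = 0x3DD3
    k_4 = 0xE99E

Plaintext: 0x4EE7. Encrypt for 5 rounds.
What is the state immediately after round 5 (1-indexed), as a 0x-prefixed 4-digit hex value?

s_0 = plaintext = 0x4EE7
s_1 = Round(s_0, k_0) = 0xDB65
s_2 = Round(s_1, k_1) = 0x0C5B
s_3 = Round(s_2, k_2) = 0x1CCD
s_4 = Round(s_3, k_3) = 0x3A84
s_5 = Round(s_4, k_4) = 0x2079

0x2079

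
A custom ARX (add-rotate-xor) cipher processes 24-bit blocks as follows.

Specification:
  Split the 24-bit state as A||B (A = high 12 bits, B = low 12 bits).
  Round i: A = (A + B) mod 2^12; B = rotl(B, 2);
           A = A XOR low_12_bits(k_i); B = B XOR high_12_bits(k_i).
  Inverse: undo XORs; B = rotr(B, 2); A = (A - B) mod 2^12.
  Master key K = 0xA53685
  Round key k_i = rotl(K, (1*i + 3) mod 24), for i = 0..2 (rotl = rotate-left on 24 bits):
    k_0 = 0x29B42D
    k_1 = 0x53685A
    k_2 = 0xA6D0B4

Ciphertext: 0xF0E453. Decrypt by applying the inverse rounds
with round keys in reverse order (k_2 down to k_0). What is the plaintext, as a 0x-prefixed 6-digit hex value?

s_0 = ciphertext = 0xF0E453
s_1 = InvRound(s_0, k_2) = 0x42BB8F
s_2 = InvRound(s_1, k_1) = 0x4C37AE
s_3 = InvRound(s_2, k_0) = 0xBA154D

0xBA154D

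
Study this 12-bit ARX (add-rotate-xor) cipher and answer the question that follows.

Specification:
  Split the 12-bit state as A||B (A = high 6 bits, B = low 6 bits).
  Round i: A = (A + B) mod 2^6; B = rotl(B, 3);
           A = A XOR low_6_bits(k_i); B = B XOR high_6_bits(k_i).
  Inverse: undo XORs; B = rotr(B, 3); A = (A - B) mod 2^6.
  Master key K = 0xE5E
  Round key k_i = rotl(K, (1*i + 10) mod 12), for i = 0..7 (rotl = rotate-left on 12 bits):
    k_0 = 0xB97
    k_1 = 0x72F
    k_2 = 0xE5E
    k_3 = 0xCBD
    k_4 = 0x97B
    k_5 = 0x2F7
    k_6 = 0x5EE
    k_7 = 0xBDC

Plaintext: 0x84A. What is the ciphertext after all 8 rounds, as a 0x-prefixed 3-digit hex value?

0xAAC

s_0 = plaintext = 0x84A
s_1 = Round(s_0, k_0) = 0xF3F
s_2 = Round(s_1, k_1) = 0x523
s_3 = Round(s_2, k_2) = 0xA65
s_4 = Round(s_3, k_3) = 0xCDE
s_5 = Round(s_4, k_4) = 0xA96
s_6 = Round(s_5, k_5) = 0xDF9
s_7 = Round(s_6, k_6) = 0x798
s_8 = Round(s_7, k_7) = 0xAAC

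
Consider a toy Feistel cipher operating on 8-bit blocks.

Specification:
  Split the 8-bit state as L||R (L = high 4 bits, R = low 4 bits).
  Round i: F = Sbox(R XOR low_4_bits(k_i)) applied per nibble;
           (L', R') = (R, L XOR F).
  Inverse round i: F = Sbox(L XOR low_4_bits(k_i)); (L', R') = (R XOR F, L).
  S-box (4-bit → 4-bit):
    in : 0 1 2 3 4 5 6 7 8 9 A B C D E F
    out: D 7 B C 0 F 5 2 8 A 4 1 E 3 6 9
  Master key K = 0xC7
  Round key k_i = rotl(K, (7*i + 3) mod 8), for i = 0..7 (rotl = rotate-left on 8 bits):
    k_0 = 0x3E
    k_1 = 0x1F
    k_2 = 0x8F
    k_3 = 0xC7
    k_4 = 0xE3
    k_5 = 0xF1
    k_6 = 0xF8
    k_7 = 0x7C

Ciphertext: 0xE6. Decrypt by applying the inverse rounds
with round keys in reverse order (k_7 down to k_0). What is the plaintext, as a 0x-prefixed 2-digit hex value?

0x98

s_0 = ciphertext = 0xE6
s_1 = InvRound(s_0, k_7) = 0xDE
s_2 = InvRound(s_1, k_6) = 0x1D
s_3 = InvRound(s_2, k_5) = 0x01
s_4 = InvRound(s_3, k_4) = 0xD0
s_5 = InvRound(s_4, k_3) = 0x4D
s_6 = InvRound(s_5, k_2) = 0xC4
s_7 = InvRound(s_6, k_1) = 0x8C
s_8 = InvRound(s_7, k_0) = 0x98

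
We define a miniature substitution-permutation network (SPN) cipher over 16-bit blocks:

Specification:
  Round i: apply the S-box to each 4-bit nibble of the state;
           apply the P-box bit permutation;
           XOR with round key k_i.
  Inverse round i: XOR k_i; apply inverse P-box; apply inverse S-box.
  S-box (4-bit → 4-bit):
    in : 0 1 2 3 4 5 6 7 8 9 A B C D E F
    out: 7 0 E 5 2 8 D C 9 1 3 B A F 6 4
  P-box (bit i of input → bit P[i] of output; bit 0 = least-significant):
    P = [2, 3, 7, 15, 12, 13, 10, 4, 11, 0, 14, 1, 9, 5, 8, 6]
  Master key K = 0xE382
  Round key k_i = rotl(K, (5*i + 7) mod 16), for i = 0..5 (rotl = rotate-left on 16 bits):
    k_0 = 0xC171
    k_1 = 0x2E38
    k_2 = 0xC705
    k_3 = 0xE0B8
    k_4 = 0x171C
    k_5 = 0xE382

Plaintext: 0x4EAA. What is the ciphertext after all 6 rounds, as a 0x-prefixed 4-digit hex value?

0x65C7

s_0 = plaintext = 0x4EAA
s_1 = Round(s_0, k_0) = 0xB15C
s_2 = Round(s_1, k_1) = 0xAC40
s_3 = Round(s_2, k_2) = 0xE5AA
s_4 = Round(s_3, k_3) = 0xD196
s_5 = Round(s_4, k_4) = 0x84F8
s_6 = Round(s_5, k_5) = 0x65C7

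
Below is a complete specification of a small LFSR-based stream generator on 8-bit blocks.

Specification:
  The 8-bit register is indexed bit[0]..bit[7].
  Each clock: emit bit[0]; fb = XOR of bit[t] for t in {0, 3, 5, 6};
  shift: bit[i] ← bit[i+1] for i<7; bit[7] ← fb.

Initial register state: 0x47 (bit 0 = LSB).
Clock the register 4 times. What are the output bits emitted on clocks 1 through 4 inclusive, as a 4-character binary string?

1110

reg_0 = 0x47
clock 1: out=1, reg = 0x23
clock 2: out=1, reg = 0x11
clock 3: out=1, reg = 0x88
clock 4: out=0, reg = 0xC4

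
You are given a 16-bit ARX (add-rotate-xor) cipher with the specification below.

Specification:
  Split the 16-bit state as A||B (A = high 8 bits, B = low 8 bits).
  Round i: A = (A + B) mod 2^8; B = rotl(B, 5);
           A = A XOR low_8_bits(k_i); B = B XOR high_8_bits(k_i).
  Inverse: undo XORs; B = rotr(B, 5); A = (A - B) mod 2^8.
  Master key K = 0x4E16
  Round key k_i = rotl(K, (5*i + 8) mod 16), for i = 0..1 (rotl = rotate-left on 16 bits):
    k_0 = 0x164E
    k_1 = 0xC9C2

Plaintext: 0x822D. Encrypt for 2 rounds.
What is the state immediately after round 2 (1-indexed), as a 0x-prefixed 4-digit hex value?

0x56BF

s_0 = plaintext = 0x822D
s_1 = Round(s_0, k_0) = 0xE1B3
s_2 = Round(s_1, k_1) = 0x56BF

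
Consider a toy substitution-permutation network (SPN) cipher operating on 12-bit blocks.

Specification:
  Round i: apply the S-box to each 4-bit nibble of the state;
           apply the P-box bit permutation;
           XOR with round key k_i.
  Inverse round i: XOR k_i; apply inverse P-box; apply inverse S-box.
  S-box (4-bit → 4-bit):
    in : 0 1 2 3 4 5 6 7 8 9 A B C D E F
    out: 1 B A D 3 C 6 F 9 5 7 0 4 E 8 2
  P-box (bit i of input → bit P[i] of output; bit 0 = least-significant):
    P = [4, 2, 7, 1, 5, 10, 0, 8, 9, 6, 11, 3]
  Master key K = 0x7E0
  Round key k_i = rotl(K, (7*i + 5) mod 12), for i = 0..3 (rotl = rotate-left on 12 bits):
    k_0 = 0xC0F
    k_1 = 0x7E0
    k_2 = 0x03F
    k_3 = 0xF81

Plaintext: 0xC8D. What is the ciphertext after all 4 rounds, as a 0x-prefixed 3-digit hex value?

0x9EA

s_0 = plaintext = 0xC8D
s_1 = Round(s_0, k_0) = 0x5A9
s_2 = Round(s_1, k_1) = 0xB59
s_3 = Round(s_2, k_2) = 0x1AE
s_4 = Round(s_3, k_3) = 0x9EA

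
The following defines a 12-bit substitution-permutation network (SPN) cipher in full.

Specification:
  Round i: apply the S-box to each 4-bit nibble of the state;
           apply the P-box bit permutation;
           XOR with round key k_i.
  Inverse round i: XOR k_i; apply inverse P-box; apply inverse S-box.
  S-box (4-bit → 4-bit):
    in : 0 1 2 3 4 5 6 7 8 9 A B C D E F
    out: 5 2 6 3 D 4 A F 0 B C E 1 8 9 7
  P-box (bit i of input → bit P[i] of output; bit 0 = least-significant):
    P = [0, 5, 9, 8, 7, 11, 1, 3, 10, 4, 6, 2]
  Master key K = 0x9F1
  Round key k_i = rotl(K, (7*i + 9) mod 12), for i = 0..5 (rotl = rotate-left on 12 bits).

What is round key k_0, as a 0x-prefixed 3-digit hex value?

K = 0x9F1
k_0 = rotl(K, (7*0+9) mod 12) = rotl(K, 9) = 0x33E

0x33E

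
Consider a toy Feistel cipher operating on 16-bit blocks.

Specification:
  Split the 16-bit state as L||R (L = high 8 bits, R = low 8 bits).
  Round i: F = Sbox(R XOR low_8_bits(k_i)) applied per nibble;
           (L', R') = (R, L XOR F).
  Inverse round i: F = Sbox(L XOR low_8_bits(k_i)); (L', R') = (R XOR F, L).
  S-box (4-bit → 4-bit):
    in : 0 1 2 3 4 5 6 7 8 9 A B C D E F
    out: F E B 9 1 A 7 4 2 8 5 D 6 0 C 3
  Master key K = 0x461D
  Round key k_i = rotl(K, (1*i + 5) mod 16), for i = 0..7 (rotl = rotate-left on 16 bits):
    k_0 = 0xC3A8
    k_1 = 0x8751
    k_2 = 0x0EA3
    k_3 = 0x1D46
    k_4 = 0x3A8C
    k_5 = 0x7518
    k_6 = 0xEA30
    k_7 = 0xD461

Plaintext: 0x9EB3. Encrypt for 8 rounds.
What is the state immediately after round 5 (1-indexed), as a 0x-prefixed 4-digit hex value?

0x7A19

s_0 = plaintext = 0x9EB3
s_1 = Round(s_0, k_0) = 0xB373
s_2 = Round(s_1, k_1) = 0x7308
s_3 = Round(s_2, k_2) = 0x082E
s_4 = Round(s_3, k_3) = 0x2E7A
s_5 = Round(s_4, k_4) = 0x7A19
s_6 = Round(s_5, k_5) = 0x1984
s_7 = Round(s_6, k_6) = 0x84C8
s_8 = Round(s_7, k_7) = 0xC8DC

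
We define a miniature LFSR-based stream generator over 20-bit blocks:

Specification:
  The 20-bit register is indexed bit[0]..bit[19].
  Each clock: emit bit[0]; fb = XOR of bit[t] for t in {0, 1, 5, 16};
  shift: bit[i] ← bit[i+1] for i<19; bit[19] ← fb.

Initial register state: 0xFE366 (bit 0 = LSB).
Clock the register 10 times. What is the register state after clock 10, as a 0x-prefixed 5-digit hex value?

0x347F8

reg_0 = 0xFE366
clock 1: out=0, reg = 0xFF1B3
clock 2: out=1, reg = 0x7F8D9
clock 3: out=1, reg = 0x3FC6C
clock 4: out=0, reg = 0x1FE36
clock 5: out=0, reg = 0x8FF1B
clock 6: out=1, reg = 0x47F8D
clock 7: out=1, reg = 0xA3FC6
clock 8: out=0, reg = 0xD1FE3
clock 9: out=1, reg = 0x68FF1
clock 10: out=1, reg = 0x347F8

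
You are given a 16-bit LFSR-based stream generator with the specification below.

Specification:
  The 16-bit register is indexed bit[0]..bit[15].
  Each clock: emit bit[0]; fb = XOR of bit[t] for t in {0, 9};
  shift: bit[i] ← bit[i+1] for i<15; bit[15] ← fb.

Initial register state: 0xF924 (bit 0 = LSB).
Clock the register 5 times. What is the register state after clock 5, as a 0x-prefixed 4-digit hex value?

reg_0 = 0xF924
clock 1: out=0, reg = 0x7C92
clock 2: out=0, reg = 0x3E49
clock 3: out=1, reg = 0x1F24
clock 4: out=0, reg = 0x8F92
clock 5: out=0, reg = 0xC7C9

0xC7C9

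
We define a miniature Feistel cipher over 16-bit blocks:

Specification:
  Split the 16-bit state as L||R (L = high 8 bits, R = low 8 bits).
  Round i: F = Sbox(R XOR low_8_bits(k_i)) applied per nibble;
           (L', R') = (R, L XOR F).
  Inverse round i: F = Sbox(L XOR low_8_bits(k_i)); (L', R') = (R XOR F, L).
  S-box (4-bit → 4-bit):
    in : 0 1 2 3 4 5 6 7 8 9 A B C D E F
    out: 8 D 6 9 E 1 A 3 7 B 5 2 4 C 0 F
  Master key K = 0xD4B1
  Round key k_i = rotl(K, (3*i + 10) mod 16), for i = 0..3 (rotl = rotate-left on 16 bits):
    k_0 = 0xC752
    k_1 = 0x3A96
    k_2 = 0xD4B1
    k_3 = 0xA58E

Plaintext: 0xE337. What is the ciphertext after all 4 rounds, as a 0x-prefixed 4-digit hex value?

s_0 = plaintext = 0xE337
s_1 = Round(s_0, k_0) = 0x3742
s_2 = Round(s_1, k_1) = 0x42F9
s_3 = Round(s_2, k_2) = 0xF9A5
s_4 = Round(s_3, k_3) = 0xA59B

0xA59B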